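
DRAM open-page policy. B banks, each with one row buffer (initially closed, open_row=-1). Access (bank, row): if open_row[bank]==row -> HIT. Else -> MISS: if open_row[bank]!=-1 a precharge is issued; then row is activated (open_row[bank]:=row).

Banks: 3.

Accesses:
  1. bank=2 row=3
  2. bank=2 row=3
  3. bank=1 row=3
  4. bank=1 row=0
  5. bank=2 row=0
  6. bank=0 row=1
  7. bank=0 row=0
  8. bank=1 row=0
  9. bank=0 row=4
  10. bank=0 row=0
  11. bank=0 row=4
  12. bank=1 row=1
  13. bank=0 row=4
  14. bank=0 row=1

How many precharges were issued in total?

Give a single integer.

Answer: 8

Derivation:
Acc 1: bank2 row3 -> MISS (open row3); precharges=0
Acc 2: bank2 row3 -> HIT
Acc 3: bank1 row3 -> MISS (open row3); precharges=0
Acc 4: bank1 row0 -> MISS (open row0); precharges=1
Acc 5: bank2 row0 -> MISS (open row0); precharges=2
Acc 6: bank0 row1 -> MISS (open row1); precharges=2
Acc 7: bank0 row0 -> MISS (open row0); precharges=3
Acc 8: bank1 row0 -> HIT
Acc 9: bank0 row4 -> MISS (open row4); precharges=4
Acc 10: bank0 row0 -> MISS (open row0); precharges=5
Acc 11: bank0 row4 -> MISS (open row4); precharges=6
Acc 12: bank1 row1 -> MISS (open row1); precharges=7
Acc 13: bank0 row4 -> HIT
Acc 14: bank0 row1 -> MISS (open row1); precharges=8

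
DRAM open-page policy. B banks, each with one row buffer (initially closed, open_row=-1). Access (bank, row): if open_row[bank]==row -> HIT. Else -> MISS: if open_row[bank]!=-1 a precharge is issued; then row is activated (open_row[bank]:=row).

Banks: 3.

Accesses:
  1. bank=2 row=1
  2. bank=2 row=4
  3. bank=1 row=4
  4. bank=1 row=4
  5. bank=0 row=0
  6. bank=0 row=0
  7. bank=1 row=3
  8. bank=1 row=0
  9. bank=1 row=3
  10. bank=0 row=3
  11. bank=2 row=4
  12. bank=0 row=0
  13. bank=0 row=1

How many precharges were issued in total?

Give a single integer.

Acc 1: bank2 row1 -> MISS (open row1); precharges=0
Acc 2: bank2 row4 -> MISS (open row4); precharges=1
Acc 3: bank1 row4 -> MISS (open row4); precharges=1
Acc 4: bank1 row4 -> HIT
Acc 5: bank0 row0 -> MISS (open row0); precharges=1
Acc 6: bank0 row0 -> HIT
Acc 7: bank1 row3 -> MISS (open row3); precharges=2
Acc 8: bank1 row0 -> MISS (open row0); precharges=3
Acc 9: bank1 row3 -> MISS (open row3); precharges=4
Acc 10: bank0 row3 -> MISS (open row3); precharges=5
Acc 11: bank2 row4 -> HIT
Acc 12: bank0 row0 -> MISS (open row0); precharges=6
Acc 13: bank0 row1 -> MISS (open row1); precharges=7

Answer: 7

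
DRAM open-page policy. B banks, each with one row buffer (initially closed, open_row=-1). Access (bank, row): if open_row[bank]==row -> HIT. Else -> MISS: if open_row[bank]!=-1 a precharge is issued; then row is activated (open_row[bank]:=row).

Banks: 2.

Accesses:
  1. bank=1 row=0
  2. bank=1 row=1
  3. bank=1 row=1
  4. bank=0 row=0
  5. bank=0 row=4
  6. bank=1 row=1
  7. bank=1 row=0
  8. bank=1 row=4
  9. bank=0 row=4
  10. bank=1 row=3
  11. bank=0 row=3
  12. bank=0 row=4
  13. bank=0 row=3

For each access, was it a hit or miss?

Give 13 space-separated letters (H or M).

Acc 1: bank1 row0 -> MISS (open row0); precharges=0
Acc 2: bank1 row1 -> MISS (open row1); precharges=1
Acc 3: bank1 row1 -> HIT
Acc 4: bank0 row0 -> MISS (open row0); precharges=1
Acc 5: bank0 row4 -> MISS (open row4); precharges=2
Acc 6: bank1 row1 -> HIT
Acc 7: bank1 row0 -> MISS (open row0); precharges=3
Acc 8: bank1 row4 -> MISS (open row4); precharges=4
Acc 9: bank0 row4 -> HIT
Acc 10: bank1 row3 -> MISS (open row3); precharges=5
Acc 11: bank0 row3 -> MISS (open row3); precharges=6
Acc 12: bank0 row4 -> MISS (open row4); precharges=7
Acc 13: bank0 row3 -> MISS (open row3); precharges=8

Answer: M M H M M H M M H M M M M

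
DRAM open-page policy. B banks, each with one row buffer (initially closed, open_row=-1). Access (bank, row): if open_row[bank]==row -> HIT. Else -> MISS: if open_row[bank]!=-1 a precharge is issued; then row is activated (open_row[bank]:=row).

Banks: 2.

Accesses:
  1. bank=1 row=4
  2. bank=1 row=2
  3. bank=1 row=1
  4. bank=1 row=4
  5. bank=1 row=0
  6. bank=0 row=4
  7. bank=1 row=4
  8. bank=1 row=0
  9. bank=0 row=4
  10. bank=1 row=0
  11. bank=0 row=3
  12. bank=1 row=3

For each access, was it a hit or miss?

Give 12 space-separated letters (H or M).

Answer: M M M M M M M M H H M M

Derivation:
Acc 1: bank1 row4 -> MISS (open row4); precharges=0
Acc 2: bank1 row2 -> MISS (open row2); precharges=1
Acc 3: bank1 row1 -> MISS (open row1); precharges=2
Acc 4: bank1 row4 -> MISS (open row4); precharges=3
Acc 5: bank1 row0 -> MISS (open row0); precharges=4
Acc 6: bank0 row4 -> MISS (open row4); precharges=4
Acc 7: bank1 row4 -> MISS (open row4); precharges=5
Acc 8: bank1 row0 -> MISS (open row0); precharges=6
Acc 9: bank0 row4 -> HIT
Acc 10: bank1 row0 -> HIT
Acc 11: bank0 row3 -> MISS (open row3); precharges=7
Acc 12: bank1 row3 -> MISS (open row3); precharges=8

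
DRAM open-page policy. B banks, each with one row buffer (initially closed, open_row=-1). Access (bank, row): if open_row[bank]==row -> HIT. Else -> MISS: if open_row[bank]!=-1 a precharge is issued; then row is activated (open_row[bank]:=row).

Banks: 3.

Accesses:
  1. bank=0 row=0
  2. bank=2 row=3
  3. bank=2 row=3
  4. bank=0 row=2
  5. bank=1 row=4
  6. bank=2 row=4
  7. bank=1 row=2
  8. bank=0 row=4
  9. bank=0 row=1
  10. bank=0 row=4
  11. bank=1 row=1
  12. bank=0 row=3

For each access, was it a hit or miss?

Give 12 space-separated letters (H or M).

Answer: M M H M M M M M M M M M

Derivation:
Acc 1: bank0 row0 -> MISS (open row0); precharges=0
Acc 2: bank2 row3 -> MISS (open row3); precharges=0
Acc 3: bank2 row3 -> HIT
Acc 4: bank0 row2 -> MISS (open row2); precharges=1
Acc 5: bank1 row4 -> MISS (open row4); precharges=1
Acc 6: bank2 row4 -> MISS (open row4); precharges=2
Acc 7: bank1 row2 -> MISS (open row2); precharges=3
Acc 8: bank0 row4 -> MISS (open row4); precharges=4
Acc 9: bank0 row1 -> MISS (open row1); precharges=5
Acc 10: bank0 row4 -> MISS (open row4); precharges=6
Acc 11: bank1 row1 -> MISS (open row1); precharges=7
Acc 12: bank0 row3 -> MISS (open row3); precharges=8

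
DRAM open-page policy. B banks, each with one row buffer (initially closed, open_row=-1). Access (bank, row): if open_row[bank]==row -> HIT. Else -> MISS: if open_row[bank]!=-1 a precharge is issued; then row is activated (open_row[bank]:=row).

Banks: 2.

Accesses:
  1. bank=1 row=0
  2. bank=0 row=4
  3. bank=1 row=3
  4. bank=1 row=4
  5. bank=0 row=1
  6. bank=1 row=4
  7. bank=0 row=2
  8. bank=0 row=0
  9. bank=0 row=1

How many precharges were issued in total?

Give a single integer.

Answer: 6

Derivation:
Acc 1: bank1 row0 -> MISS (open row0); precharges=0
Acc 2: bank0 row4 -> MISS (open row4); precharges=0
Acc 3: bank1 row3 -> MISS (open row3); precharges=1
Acc 4: bank1 row4 -> MISS (open row4); precharges=2
Acc 5: bank0 row1 -> MISS (open row1); precharges=3
Acc 6: bank1 row4 -> HIT
Acc 7: bank0 row2 -> MISS (open row2); precharges=4
Acc 8: bank0 row0 -> MISS (open row0); precharges=5
Acc 9: bank0 row1 -> MISS (open row1); precharges=6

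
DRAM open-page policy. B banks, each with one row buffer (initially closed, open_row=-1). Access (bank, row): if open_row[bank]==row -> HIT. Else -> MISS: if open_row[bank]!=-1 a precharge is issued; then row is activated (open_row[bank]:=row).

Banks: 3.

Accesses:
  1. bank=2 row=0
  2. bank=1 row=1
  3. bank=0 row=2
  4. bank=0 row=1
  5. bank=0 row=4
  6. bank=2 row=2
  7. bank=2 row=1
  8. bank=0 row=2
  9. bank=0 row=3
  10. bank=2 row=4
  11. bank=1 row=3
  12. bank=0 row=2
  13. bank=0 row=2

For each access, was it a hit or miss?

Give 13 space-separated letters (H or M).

Answer: M M M M M M M M M M M M H

Derivation:
Acc 1: bank2 row0 -> MISS (open row0); precharges=0
Acc 2: bank1 row1 -> MISS (open row1); precharges=0
Acc 3: bank0 row2 -> MISS (open row2); precharges=0
Acc 4: bank0 row1 -> MISS (open row1); precharges=1
Acc 5: bank0 row4 -> MISS (open row4); precharges=2
Acc 6: bank2 row2 -> MISS (open row2); precharges=3
Acc 7: bank2 row1 -> MISS (open row1); precharges=4
Acc 8: bank0 row2 -> MISS (open row2); precharges=5
Acc 9: bank0 row3 -> MISS (open row3); precharges=6
Acc 10: bank2 row4 -> MISS (open row4); precharges=7
Acc 11: bank1 row3 -> MISS (open row3); precharges=8
Acc 12: bank0 row2 -> MISS (open row2); precharges=9
Acc 13: bank0 row2 -> HIT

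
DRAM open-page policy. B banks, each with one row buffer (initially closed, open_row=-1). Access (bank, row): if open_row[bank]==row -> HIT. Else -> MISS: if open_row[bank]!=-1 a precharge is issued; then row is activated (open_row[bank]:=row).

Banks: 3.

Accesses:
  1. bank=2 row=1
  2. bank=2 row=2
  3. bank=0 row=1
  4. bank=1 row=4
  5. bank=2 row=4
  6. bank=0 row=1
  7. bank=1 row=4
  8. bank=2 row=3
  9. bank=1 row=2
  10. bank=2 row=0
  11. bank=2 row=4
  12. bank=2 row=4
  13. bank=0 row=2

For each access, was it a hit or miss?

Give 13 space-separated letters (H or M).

Answer: M M M M M H H M M M M H M

Derivation:
Acc 1: bank2 row1 -> MISS (open row1); precharges=0
Acc 2: bank2 row2 -> MISS (open row2); precharges=1
Acc 3: bank0 row1 -> MISS (open row1); precharges=1
Acc 4: bank1 row4 -> MISS (open row4); precharges=1
Acc 5: bank2 row4 -> MISS (open row4); precharges=2
Acc 6: bank0 row1 -> HIT
Acc 7: bank1 row4 -> HIT
Acc 8: bank2 row3 -> MISS (open row3); precharges=3
Acc 9: bank1 row2 -> MISS (open row2); precharges=4
Acc 10: bank2 row0 -> MISS (open row0); precharges=5
Acc 11: bank2 row4 -> MISS (open row4); precharges=6
Acc 12: bank2 row4 -> HIT
Acc 13: bank0 row2 -> MISS (open row2); precharges=7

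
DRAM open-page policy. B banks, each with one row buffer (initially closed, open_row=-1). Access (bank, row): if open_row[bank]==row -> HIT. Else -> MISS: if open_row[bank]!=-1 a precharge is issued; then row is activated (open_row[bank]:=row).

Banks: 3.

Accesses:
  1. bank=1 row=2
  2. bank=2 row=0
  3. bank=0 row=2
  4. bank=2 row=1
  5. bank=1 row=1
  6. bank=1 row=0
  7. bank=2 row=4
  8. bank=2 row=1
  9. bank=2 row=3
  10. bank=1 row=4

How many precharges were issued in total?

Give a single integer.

Answer: 7

Derivation:
Acc 1: bank1 row2 -> MISS (open row2); precharges=0
Acc 2: bank2 row0 -> MISS (open row0); precharges=0
Acc 3: bank0 row2 -> MISS (open row2); precharges=0
Acc 4: bank2 row1 -> MISS (open row1); precharges=1
Acc 5: bank1 row1 -> MISS (open row1); precharges=2
Acc 6: bank1 row0 -> MISS (open row0); precharges=3
Acc 7: bank2 row4 -> MISS (open row4); precharges=4
Acc 8: bank2 row1 -> MISS (open row1); precharges=5
Acc 9: bank2 row3 -> MISS (open row3); precharges=6
Acc 10: bank1 row4 -> MISS (open row4); precharges=7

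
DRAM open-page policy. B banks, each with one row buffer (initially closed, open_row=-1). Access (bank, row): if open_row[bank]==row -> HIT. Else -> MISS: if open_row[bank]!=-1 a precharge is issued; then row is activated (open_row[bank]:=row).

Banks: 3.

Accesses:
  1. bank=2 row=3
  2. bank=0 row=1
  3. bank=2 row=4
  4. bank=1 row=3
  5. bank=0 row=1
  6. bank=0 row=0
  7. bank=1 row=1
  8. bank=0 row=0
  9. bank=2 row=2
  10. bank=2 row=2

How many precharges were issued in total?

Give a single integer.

Answer: 4

Derivation:
Acc 1: bank2 row3 -> MISS (open row3); precharges=0
Acc 2: bank0 row1 -> MISS (open row1); precharges=0
Acc 3: bank2 row4 -> MISS (open row4); precharges=1
Acc 4: bank1 row3 -> MISS (open row3); precharges=1
Acc 5: bank0 row1 -> HIT
Acc 6: bank0 row0 -> MISS (open row0); precharges=2
Acc 7: bank1 row1 -> MISS (open row1); precharges=3
Acc 8: bank0 row0 -> HIT
Acc 9: bank2 row2 -> MISS (open row2); precharges=4
Acc 10: bank2 row2 -> HIT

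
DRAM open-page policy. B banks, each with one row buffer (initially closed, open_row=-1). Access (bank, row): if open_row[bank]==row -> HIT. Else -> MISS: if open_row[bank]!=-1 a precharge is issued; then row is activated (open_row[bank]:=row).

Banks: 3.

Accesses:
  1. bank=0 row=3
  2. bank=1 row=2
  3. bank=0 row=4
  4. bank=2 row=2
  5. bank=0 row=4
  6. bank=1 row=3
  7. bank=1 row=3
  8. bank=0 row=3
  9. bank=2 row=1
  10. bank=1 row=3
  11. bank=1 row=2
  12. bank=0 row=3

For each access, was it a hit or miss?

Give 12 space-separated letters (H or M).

Answer: M M M M H M H M M H M H

Derivation:
Acc 1: bank0 row3 -> MISS (open row3); precharges=0
Acc 2: bank1 row2 -> MISS (open row2); precharges=0
Acc 3: bank0 row4 -> MISS (open row4); precharges=1
Acc 4: bank2 row2 -> MISS (open row2); precharges=1
Acc 5: bank0 row4 -> HIT
Acc 6: bank1 row3 -> MISS (open row3); precharges=2
Acc 7: bank1 row3 -> HIT
Acc 8: bank0 row3 -> MISS (open row3); precharges=3
Acc 9: bank2 row1 -> MISS (open row1); precharges=4
Acc 10: bank1 row3 -> HIT
Acc 11: bank1 row2 -> MISS (open row2); precharges=5
Acc 12: bank0 row3 -> HIT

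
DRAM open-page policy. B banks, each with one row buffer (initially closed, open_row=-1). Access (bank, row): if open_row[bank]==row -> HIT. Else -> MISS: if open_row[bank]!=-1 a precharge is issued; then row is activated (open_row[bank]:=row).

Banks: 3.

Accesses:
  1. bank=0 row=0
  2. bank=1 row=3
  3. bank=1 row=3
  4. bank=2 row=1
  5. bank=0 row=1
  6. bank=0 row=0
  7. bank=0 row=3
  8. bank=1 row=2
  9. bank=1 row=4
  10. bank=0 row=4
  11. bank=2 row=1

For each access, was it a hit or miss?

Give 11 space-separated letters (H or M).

Acc 1: bank0 row0 -> MISS (open row0); precharges=0
Acc 2: bank1 row3 -> MISS (open row3); precharges=0
Acc 3: bank1 row3 -> HIT
Acc 4: bank2 row1 -> MISS (open row1); precharges=0
Acc 5: bank0 row1 -> MISS (open row1); precharges=1
Acc 6: bank0 row0 -> MISS (open row0); precharges=2
Acc 7: bank0 row3 -> MISS (open row3); precharges=3
Acc 8: bank1 row2 -> MISS (open row2); precharges=4
Acc 9: bank1 row4 -> MISS (open row4); precharges=5
Acc 10: bank0 row4 -> MISS (open row4); precharges=6
Acc 11: bank2 row1 -> HIT

Answer: M M H M M M M M M M H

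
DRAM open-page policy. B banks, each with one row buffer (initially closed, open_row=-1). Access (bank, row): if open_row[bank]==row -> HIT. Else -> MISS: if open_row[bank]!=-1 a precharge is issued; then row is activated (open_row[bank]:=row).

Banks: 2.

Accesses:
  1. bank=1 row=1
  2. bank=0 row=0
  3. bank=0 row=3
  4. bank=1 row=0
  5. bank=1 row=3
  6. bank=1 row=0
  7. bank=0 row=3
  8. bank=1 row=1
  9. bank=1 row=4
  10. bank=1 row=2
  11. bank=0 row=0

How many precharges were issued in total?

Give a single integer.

Answer: 8

Derivation:
Acc 1: bank1 row1 -> MISS (open row1); precharges=0
Acc 2: bank0 row0 -> MISS (open row0); precharges=0
Acc 3: bank0 row3 -> MISS (open row3); precharges=1
Acc 4: bank1 row0 -> MISS (open row0); precharges=2
Acc 5: bank1 row3 -> MISS (open row3); precharges=3
Acc 6: bank1 row0 -> MISS (open row0); precharges=4
Acc 7: bank0 row3 -> HIT
Acc 8: bank1 row1 -> MISS (open row1); precharges=5
Acc 9: bank1 row4 -> MISS (open row4); precharges=6
Acc 10: bank1 row2 -> MISS (open row2); precharges=7
Acc 11: bank0 row0 -> MISS (open row0); precharges=8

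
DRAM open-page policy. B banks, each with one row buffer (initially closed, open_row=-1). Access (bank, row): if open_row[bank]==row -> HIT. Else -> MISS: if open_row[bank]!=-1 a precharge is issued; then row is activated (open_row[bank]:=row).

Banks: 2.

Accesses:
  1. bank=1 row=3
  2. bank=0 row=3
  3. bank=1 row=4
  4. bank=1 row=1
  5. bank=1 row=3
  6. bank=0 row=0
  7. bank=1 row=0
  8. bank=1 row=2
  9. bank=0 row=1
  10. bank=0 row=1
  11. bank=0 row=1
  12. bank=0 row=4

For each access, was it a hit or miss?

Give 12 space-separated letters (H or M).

Acc 1: bank1 row3 -> MISS (open row3); precharges=0
Acc 2: bank0 row3 -> MISS (open row3); precharges=0
Acc 3: bank1 row4 -> MISS (open row4); precharges=1
Acc 4: bank1 row1 -> MISS (open row1); precharges=2
Acc 5: bank1 row3 -> MISS (open row3); precharges=3
Acc 6: bank0 row0 -> MISS (open row0); precharges=4
Acc 7: bank1 row0 -> MISS (open row0); precharges=5
Acc 8: bank1 row2 -> MISS (open row2); precharges=6
Acc 9: bank0 row1 -> MISS (open row1); precharges=7
Acc 10: bank0 row1 -> HIT
Acc 11: bank0 row1 -> HIT
Acc 12: bank0 row4 -> MISS (open row4); precharges=8

Answer: M M M M M M M M M H H M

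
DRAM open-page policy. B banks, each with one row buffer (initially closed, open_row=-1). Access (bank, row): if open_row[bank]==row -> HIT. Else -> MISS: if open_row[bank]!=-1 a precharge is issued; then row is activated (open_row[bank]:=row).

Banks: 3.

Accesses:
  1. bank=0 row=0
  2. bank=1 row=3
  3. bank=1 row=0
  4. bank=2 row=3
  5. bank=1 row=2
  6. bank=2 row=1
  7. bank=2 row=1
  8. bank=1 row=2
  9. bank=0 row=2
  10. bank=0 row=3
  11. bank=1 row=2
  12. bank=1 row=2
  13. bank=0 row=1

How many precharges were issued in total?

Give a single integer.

Answer: 6

Derivation:
Acc 1: bank0 row0 -> MISS (open row0); precharges=0
Acc 2: bank1 row3 -> MISS (open row3); precharges=0
Acc 3: bank1 row0 -> MISS (open row0); precharges=1
Acc 4: bank2 row3 -> MISS (open row3); precharges=1
Acc 5: bank1 row2 -> MISS (open row2); precharges=2
Acc 6: bank2 row1 -> MISS (open row1); precharges=3
Acc 7: bank2 row1 -> HIT
Acc 8: bank1 row2 -> HIT
Acc 9: bank0 row2 -> MISS (open row2); precharges=4
Acc 10: bank0 row3 -> MISS (open row3); precharges=5
Acc 11: bank1 row2 -> HIT
Acc 12: bank1 row2 -> HIT
Acc 13: bank0 row1 -> MISS (open row1); precharges=6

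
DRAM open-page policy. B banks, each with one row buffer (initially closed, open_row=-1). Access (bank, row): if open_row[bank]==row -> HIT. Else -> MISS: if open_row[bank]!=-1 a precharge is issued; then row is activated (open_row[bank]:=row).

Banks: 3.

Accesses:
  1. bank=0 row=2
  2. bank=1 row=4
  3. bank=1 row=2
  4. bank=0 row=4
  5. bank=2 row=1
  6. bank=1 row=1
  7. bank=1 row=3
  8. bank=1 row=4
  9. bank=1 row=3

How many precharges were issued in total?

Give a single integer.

Answer: 6

Derivation:
Acc 1: bank0 row2 -> MISS (open row2); precharges=0
Acc 2: bank1 row4 -> MISS (open row4); precharges=0
Acc 3: bank1 row2 -> MISS (open row2); precharges=1
Acc 4: bank0 row4 -> MISS (open row4); precharges=2
Acc 5: bank2 row1 -> MISS (open row1); precharges=2
Acc 6: bank1 row1 -> MISS (open row1); precharges=3
Acc 7: bank1 row3 -> MISS (open row3); precharges=4
Acc 8: bank1 row4 -> MISS (open row4); precharges=5
Acc 9: bank1 row3 -> MISS (open row3); precharges=6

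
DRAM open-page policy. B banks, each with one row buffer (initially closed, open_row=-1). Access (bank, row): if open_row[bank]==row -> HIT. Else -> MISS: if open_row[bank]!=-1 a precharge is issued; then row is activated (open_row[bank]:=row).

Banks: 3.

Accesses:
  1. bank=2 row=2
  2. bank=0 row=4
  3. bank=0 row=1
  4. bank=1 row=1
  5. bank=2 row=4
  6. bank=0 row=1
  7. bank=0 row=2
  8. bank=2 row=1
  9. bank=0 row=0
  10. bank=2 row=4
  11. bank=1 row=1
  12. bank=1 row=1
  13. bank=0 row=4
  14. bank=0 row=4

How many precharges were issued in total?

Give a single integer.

Answer: 7

Derivation:
Acc 1: bank2 row2 -> MISS (open row2); precharges=0
Acc 2: bank0 row4 -> MISS (open row4); precharges=0
Acc 3: bank0 row1 -> MISS (open row1); precharges=1
Acc 4: bank1 row1 -> MISS (open row1); precharges=1
Acc 5: bank2 row4 -> MISS (open row4); precharges=2
Acc 6: bank0 row1 -> HIT
Acc 7: bank0 row2 -> MISS (open row2); precharges=3
Acc 8: bank2 row1 -> MISS (open row1); precharges=4
Acc 9: bank0 row0 -> MISS (open row0); precharges=5
Acc 10: bank2 row4 -> MISS (open row4); precharges=6
Acc 11: bank1 row1 -> HIT
Acc 12: bank1 row1 -> HIT
Acc 13: bank0 row4 -> MISS (open row4); precharges=7
Acc 14: bank0 row4 -> HIT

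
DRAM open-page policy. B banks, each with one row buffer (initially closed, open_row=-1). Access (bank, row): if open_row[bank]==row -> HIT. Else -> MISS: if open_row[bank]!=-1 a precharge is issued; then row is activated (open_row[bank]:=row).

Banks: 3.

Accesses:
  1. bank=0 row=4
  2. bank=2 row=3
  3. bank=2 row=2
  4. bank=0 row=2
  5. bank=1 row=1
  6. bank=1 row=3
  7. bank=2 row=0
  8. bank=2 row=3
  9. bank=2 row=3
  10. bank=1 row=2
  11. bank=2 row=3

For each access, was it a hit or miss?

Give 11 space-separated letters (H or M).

Acc 1: bank0 row4 -> MISS (open row4); precharges=0
Acc 2: bank2 row3 -> MISS (open row3); precharges=0
Acc 3: bank2 row2 -> MISS (open row2); precharges=1
Acc 4: bank0 row2 -> MISS (open row2); precharges=2
Acc 5: bank1 row1 -> MISS (open row1); precharges=2
Acc 6: bank1 row3 -> MISS (open row3); precharges=3
Acc 7: bank2 row0 -> MISS (open row0); precharges=4
Acc 8: bank2 row3 -> MISS (open row3); precharges=5
Acc 9: bank2 row3 -> HIT
Acc 10: bank1 row2 -> MISS (open row2); precharges=6
Acc 11: bank2 row3 -> HIT

Answer: M M M M M M M M H M H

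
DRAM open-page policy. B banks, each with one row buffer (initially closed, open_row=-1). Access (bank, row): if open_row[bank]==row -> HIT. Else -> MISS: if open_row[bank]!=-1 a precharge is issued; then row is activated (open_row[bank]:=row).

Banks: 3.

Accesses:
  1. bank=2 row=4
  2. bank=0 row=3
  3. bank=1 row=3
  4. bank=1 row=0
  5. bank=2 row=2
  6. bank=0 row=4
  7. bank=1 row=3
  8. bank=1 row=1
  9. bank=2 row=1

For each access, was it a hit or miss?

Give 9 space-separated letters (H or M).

Answer: M M M M M M M M M

Derivation:
Acc 1: bank2 row4 -> MISS (open row4); precharges=0
Acc 2: bank0 row3 -> MISS (open row3); precharges=0
Acc 3: bank1 row3 -> MISS (open row3); precharges=0
Acc 4: bank1 row0 -> MISS (open row0); precharges=1
Acc 5: bank2 row2 -> MISS (open row2); precharges=2
Acc 6: bank0 row4 -> MISS (open row4); precharges=3
Acc 7: bank1 row3 -> MISS (open row3); precharges=4
Acc 8: bank1 row1 -> MISS (open row1); precharges=5
Acc 9: bank2 row1 -> MISS (open row1); precharges=6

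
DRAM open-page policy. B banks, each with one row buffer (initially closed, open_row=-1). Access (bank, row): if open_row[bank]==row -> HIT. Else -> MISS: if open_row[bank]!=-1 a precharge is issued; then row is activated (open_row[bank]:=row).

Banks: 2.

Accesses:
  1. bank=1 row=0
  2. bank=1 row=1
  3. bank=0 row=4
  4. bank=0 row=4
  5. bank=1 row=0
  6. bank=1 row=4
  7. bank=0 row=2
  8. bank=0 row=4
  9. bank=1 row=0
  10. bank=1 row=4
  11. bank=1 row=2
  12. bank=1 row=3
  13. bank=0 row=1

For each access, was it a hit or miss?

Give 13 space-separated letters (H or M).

Acc 1: bank1 row0 -> MISS (open row0); precharges=0
Acc 2: bank1 row1 -> MISS (open row1); precharges=1
Acc 3: bank0 row4 -> MISS (open row4); precharges=1
Acc 4: bank0 row4 -> HIT
Acc 5: bank1 row0 -> MISS (open row0); precharges=2
Acc 6: bank1 row4 -> MISS (open row4); precharges=3
Acc 7: bank0 row2 -> MISS (open row2); precharges=4
Acc 8: bank0 row4 -> MISS (open row4); precharges=5
Acc 9: bank1 row0 -> MISS (open row0); precharges=6
Acc 10: bank1 row4 -> MISS (open row4); precharges=7
Acc 11: bank1 row2 -> MISS (open row2); precharges=8
Acc 12: bank1 row3 -> MISS (open row3); precharges=9
Acc 13: bank0 row1 -> MISS (open row1); precharges=10

Answer: M M M H M M M M M M M M M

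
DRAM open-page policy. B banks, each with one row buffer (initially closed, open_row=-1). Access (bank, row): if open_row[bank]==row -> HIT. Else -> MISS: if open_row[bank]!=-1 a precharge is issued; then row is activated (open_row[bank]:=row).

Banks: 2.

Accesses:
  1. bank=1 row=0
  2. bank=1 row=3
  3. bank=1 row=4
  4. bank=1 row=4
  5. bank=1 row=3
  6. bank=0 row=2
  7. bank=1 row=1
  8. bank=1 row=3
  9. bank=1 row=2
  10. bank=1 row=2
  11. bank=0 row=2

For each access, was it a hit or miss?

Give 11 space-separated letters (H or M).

Acc 1: bank1 row0 -> MISS (open row0); precharges=0
Acc 2: bank1 row3 -> MISS (open row3); precharges=1
Acc 3: bank1 row4 -> MISS (open row4); precharges=2
Acc 4: bank1 row4 -> HIT
Acc 5: bank1 row3 -> MISS (open row3); precharges=3
Acc 6: bank0 row2 -> MISS (open row2); precharges=3
Acc 7: bank1 row1 -> MISS (open row1); precharges=4
Acc 8: bank1 row3 -> MISS (open row3); precharges=5
Acc 9: bank1 row2 -> MISS (open row2); precharges=6
Acc 10: bank1 row2 -> HIT
Acc 11: bank0 row2 -> HIT

Answer: M M M H M M M M M H H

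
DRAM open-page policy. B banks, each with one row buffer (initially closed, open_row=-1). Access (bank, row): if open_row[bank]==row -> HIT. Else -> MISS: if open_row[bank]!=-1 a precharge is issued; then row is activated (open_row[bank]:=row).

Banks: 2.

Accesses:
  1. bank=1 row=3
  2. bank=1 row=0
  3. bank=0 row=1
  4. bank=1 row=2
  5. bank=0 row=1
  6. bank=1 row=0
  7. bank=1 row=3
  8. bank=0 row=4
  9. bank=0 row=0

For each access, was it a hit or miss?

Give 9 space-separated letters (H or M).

Acc 1: bank1 row3 -> MISS (open row3); precharges=0
Acc 2: bank1 row0 -> MISS (open row0); precharges=1
Acc 3: bank0 row1 -> MISS (open row1); precharges=1
Acc 4: bank1 row2 -> MISS (open row2); precharges=2
Acc 5: bank0 row1 -> HIT
Acc 6: bank1 row0 -> MISS (open row0); precharges=3
Acc 7: bank1 row3 -> MISS (open row3); precharges=4
Acc 8: bank0 row4 -> MISS (open row4); precharges=5
Acc 9: bank0 row0 -> MISS (open row0); precharges=6

Answer: M M M M H M M M M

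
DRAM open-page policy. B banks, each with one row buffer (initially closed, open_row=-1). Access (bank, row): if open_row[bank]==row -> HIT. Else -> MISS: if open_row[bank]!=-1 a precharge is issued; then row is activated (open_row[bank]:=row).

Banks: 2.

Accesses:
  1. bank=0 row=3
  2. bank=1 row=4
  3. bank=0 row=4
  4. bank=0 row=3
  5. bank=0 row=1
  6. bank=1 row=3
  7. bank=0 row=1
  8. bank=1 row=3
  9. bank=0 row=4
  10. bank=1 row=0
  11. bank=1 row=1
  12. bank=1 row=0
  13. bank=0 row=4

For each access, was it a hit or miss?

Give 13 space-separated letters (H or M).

Acc 1: bank0 row3 -> MISS (open row3); precharges=0
Acc 2: bank1 row4 -> MISS (open row4); precharges=0
Acc 3: bank0 row4 -> MISS (open row4); precharges=1
Acc 4: bank0 row3 -> MISS (open row3); precharges=2
Acc 5: bank0 row1 -> MISS (open row1); precharges=3
Acc 6: bank1 row3 -> MISS (open row3); precharges=4
Acc 7: bank0 row1 -> HIT
Acc 8: bank1 row3 -> HIT
Acc 9: bank0 row4 -> MISS (open row4); precharges=5
Acc 10: bank1 row0 -> MISS (open row0); precharges=6
Acc 11: bank1 row1 -> MISS (open row1); precharges=7
Acc 12: bank1 row0 -> MISS (open row0); precharges=8
Acc 13: bank0 row4 -> HIT

Answer: M M M M M M H H M M M M H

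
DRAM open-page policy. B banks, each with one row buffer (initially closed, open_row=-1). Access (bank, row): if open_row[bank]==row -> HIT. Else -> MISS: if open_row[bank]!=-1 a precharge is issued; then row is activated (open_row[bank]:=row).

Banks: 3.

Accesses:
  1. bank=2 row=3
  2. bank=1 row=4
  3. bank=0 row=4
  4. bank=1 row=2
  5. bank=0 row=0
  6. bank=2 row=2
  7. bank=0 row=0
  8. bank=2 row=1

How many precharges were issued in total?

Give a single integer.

Answer: 4

Derivation:
Acc 1: bank2 row3 -> MISS (open row3); precharges=0
Acc 2: bank1 row4 -> MISS (open row4); precharges=0
Acc 3: bank0 row4 -> MISS (open row4); precharges=0
Acc 4: bank1 row2 -> MISS (open row2); precharges=1
Acc 5: bank0 row0 -> MISS (open row0); precharges=2
Acc 6: bank2 row2 -> MISS (open row2); precharges=3
Acc 7: bank0 row0 -> HIT
Acc 8: bank2 row1 -> MISS (open row1); precharges=4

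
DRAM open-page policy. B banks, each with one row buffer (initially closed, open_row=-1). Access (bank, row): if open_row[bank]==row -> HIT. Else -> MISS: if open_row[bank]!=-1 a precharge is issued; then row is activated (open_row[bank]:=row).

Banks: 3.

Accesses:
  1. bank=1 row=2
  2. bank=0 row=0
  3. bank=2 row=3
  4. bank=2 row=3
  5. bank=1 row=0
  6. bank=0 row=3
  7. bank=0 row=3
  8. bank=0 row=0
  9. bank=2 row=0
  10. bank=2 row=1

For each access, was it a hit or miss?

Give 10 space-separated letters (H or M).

Answer: M M M H M M H M M M

Derivation:
Acc 1: bank1 row2 -> MISS (open row2); precharges=0
Acc 2: bank0 row0 -> MISS (open row0); precharges=0
Acc 3: bank2 row3 -> MISS (open row3); precharges=0
Acc 4: bank2 row3 -> HIT
Acc 5: bank1 row0 -> MISS (open row0); precharges=1
Acc 6: bank0 row3 -> MISS (open row3); precharges=2
Acc 7: bank0 row3 -> HIT
Acc 8: bank0 row0 -> MISS (open row0); precharges=3
Acc 9: bank2 row0 -> MISS (open row0); precharges=4
Acc 10: bank2 row1 -> MISS (open row1); precharges=5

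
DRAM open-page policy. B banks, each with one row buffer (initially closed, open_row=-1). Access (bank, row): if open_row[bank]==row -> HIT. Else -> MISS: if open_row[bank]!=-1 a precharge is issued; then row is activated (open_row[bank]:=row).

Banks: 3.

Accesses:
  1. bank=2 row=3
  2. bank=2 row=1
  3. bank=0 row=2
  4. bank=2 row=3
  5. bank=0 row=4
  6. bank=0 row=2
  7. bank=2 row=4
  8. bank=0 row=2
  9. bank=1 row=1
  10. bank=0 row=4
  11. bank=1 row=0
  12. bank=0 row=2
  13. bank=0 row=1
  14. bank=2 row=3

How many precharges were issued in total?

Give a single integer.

Answer: 10

Derivation:
Acc 1: bank2 row3 -> MISS (open row3); precharges=0
Acc 2: bank2 row1 -> MISS (open row1); precharges=1
Acc 3: bank0 row2 -> MISS (open row2); precharges=1
Acc 4: bank2 row3 -> MISS (open row3); precharges=2
Acc 5: bank0 row4 -> MISS (open row4); precharges=3
Acc 6: bank0 row2 -> MISS (open row2); precharges=4
Acc 7: bank2 row4 -> MISS (open row4); precharges=5
Acc 8: bank0 row2 -> HIT
Acc 9: bank1 row1 -> MISS (open row1); precharges=5
Acc 10: bank0 row4 -> MISS (open row4); precharges=6
Acc 11: bank1 row0 -> MISS (open row0); precharges=7
Acc 12: bank0 row2 -> MISS (open row2); precharges=8
Acc 13: bank0 row1 -> MISS (open row1); precharges=9
Acc 14: bank2 row3 -> MISS (open row3); precharges=10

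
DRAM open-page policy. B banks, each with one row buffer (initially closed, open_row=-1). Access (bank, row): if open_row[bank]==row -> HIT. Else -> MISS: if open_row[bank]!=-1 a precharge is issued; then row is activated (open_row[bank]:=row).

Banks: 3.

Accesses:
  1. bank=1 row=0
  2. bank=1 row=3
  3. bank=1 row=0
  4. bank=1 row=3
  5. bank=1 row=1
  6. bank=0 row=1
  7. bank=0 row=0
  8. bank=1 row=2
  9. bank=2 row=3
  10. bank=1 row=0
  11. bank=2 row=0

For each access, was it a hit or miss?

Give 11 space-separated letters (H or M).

Acc 1: bank1 row0 -> MISS (open row0); precharges=0
Acc 2: bank1 row3 -> MISS (open row3); precharges=1
Acc 3: bank1 row0 -> MISS (open row0); precharges=2
Acc 4: bank1 row3 -> MISS (open row3); precharges=3
Acc 5: bank1 row1 -> MISS (open row1); precharges=4
Acc 6: bank0 row1 -> MISS (open row1); precharges=4
Acc 7: bank0 row0 -> MISS (open row0); precharges=5
Acc 8: bank1 row2 -> MISS (open row2); precharges=6
Acc 9: bank2 row3 -> MISS (open row3); precharges=6
Acc 10: bank1 row0 -> MISS (open row0); precharges=7
Acc 11: bank2 row0 -> MISS (open row0); precharges=8

Answer: M M M M M M M M M M M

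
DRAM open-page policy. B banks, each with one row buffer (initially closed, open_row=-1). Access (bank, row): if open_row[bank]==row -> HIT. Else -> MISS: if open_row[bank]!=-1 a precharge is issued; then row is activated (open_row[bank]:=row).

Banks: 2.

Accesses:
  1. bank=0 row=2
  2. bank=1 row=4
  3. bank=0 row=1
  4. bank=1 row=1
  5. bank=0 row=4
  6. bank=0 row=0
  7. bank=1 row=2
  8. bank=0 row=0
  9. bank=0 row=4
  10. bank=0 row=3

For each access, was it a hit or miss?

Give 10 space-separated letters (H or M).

Answer: M M M M M M M H M M

Derivation:
Acc 1: bank0 row2 -> MISS (open row2); precharges=0
Acc 2: bank1 row4 -> MISS (open row4); precharges=0
Acc 3: bank0 row1 -> MISS (open row1); precharges=1
Acc 4: bank1 row1 -> MISS (open row1); precharges=2
Acc 5: bank0 row4 -> MISS (open row4); precharges=3
Acc 6: bank0 row0 -> MISS (open row0); precharges=4
Acc 7: bank1 row2 -> MISS (open row2); precharges=5
Acc 8: bank0 row0 -> HIT
Acc 9: bank0 row4 -> MISS (open row4); precharges=6
Acc 10: bank0 row3 -> MISS (open row3); precharges=7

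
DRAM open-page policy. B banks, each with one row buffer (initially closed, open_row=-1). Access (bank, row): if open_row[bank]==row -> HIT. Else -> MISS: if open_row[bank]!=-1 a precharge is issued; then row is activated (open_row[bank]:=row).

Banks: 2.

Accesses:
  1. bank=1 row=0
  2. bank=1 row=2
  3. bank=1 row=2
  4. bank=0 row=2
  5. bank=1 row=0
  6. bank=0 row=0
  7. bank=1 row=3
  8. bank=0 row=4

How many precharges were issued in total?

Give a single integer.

Answer: 5

Derivation:
Acc 1: bank1 row0 -> MISS (open row0); precharges=0
Acc 2: bank1 row2 -> MISS (open row2); precharges=1
Acc 3: bank1 row2 -> HIT
Acc 4: bank0 row2 -> MISS (open row2); precharges=1
Acc 5: bank1 row0 -> MISS (open row0); precharges=2
Acc 6: bank0 row0 -> MISS (open row0); precharges=3
Acc 7: bank1 row3 -> MISS (open row3); precharges=4
Acc 8: bank0 row4 -> MISS (open row4); precharges=5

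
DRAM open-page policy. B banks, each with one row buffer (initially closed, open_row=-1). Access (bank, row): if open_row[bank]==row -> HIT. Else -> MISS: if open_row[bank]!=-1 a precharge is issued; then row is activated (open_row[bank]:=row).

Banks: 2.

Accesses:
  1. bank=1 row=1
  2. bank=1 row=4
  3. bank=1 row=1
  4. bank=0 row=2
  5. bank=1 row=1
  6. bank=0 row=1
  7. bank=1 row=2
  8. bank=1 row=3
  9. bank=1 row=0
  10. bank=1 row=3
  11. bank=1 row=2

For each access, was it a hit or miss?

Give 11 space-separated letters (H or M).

Acc 1: bank1 row1 -> MISS (open row1); precharges=0
Acc 2: bank1 row4 -> MISS (open row4); precharges=1
Acc 3: bank1 row1 -> MISS (open row1); precharges=2
Acc 4: bank0 row2 -> MISS (open row2); precharges=2
Acc 5: bank1 row1 -> HIT
Acc 6: bank0 row1 -> MISS (open row1); precharges=3
Acc 7: bank1 row2 -> MISS (open row2); precharges=4
Acc 8: bank1 row3 -> MISS (open row3); precharges=5
Acc 9: bank1 row0 -> MISS (open row0); precharges=6
Acc 10: bank1 row3 -> MISS (open row3); precharges=7
Acc 11: bank1 row2 -> MISS (open row2); precharges=8

Answer: M M M M H M M M M M M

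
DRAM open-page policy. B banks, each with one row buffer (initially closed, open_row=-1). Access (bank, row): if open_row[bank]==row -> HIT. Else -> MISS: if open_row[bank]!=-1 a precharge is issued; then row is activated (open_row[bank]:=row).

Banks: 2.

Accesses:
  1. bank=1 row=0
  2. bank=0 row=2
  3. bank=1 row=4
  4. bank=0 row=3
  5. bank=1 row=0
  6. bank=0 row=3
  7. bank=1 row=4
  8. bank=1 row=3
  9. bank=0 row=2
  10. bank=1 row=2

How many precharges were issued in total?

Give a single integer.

Acc 1: bank1 row0 -> MISS (open row0); precharges=0
Acc 2: bank0 row2 -> MISS (open row2); precharges=0
Acc 3: bank1 row4 -> MISS (open row4); precharges=1
Acc 4: bank0 row3 -> MISS (open row3); precharges=2
Acc 5: bank1 row0 -> MISS (open row0); precharges=3
Acc 6: bank0 row3 -> HIT
Acc 7: bank1 row4 -> MISS (open row4); precharges=4
Acc 8: bank1 row3 -> MISS (open row3); precharges=5
Acc 9: bank0 row2 -> MISS (open row2); precharges=6
Acc 10: bank1 row2 -> MISS (open row2); precharges=7

Answer: 7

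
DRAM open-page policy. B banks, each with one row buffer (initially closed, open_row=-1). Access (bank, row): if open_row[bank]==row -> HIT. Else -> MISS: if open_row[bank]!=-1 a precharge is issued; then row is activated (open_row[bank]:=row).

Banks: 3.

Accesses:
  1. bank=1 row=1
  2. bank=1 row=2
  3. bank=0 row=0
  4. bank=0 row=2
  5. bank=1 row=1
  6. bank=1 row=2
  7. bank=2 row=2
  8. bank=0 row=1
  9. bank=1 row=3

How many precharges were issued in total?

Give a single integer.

Answer: 6

Derivation:
Acc 1: bank1 row1 -> MISS (open row1); precharges=0
Acc 2: bank1 row2 -> MISS (open row2); precharges=1
Acc 3: bank0 row0 -> MISS (open row0); precharges=1
Acc 4: bank0 row2 -> MISS (open row2); precharges=2
Acc 5: bank1 row1 -> MISS (open row1); precharges=3
Acc 6: bank1 row2 -> MISS (open row2); precharges=4
Acc 7: bank2 row2 -> MISS (open row2); precharges=4
Acc 8: bank0 row1 -> MISS (open row1); precharges=5
Acc 9: bank1 row3 -> MISS (open row3); precharges=6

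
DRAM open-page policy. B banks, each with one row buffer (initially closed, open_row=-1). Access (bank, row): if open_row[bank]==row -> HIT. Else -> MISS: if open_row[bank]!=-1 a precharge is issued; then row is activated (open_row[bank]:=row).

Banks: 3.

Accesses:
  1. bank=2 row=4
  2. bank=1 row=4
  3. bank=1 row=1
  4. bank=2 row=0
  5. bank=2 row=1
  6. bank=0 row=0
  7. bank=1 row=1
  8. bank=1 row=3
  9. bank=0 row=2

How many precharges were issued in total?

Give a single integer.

Answer: 5

Derivation:
Acc 1: bank2 row4 -> MISS (open row4); precharges=0
Acc 2: bank1 row4 -> MISS (open row4); precharges=0
Acc 3: bank1 row1 -> MISS (open row1); precharges=1
Acc 4: bank2 row0 -> MISS (open row0); precharges=2
Acc 5: bank2 row1 -> MISS (open row1); precharges=3
Acc 6: bank0 row0 -> MISS (open row0); precharges=3
Acc 7: bank1 row1 -> HIT
Acc 8: bank1 row3 -> MISS (open row3); precharges=4
Acc 9: bank0 row2 -> MISS (open row2); precharges=5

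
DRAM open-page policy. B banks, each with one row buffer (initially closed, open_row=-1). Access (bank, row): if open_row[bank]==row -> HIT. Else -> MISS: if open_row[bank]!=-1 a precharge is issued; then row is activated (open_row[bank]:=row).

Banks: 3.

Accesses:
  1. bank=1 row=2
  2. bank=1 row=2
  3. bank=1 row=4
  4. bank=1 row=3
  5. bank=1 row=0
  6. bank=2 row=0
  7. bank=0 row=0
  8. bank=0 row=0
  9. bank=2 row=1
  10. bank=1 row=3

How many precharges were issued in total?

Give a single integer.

Answer: 5

Derivation:
Acc 1: bank1 row2 -> MISS (open row2); precharges=0
Acc 2: bank1 row2 -> HIT
Acc 3: bank1 row4 -> MISS (open row4); precharges=1
Acc 4: bank1 row3 -> MISS (open row3); precharges=2
Acc 5: bank1 row0 -> MISS (open row0); precharges=3
Acc 6: bank2 row0 -> MISS (open row0); precharges=3
Acc 7: bank0 row0 -> MISS (open row0); precharges=3
Acc 8: bank0 row0 -> HIT
Acc 9: bank2 row1 -> MISS (open row1); precharges=4
Acc 10: bank1 row3 -> MISS (open row3); precharges=5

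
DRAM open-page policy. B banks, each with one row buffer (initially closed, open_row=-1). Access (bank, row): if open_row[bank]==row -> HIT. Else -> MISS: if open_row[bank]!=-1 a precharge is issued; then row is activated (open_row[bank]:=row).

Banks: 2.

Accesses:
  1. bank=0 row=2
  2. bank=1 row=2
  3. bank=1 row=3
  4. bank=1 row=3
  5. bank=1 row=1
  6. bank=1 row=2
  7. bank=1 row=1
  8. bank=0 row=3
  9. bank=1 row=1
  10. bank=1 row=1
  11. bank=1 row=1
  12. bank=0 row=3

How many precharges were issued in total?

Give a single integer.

Acc 1: bank0 row2 -> MISS (open row2); precharges=0
Acc 2: bank1 row2 -> MISS (open row2); precharges=0
Acc 3: bank1 row3 -> MISS (open row3); precharges=1
Acc 4: bank1 row3 -> HIT
Acc 5: bank1 row1 -> MISS (open row1); precharges=2
Acc 6: bank1 row2 -> MISS (open row2); precharges=3
Acc 7: bank1 row1 -> MISS (open row1); precharges=4
Acc 8: bank0 row3 -> MISS (open row3); precharges=5
Acc 9: bank1 row1 -> HIT
Acc 10: bank1 row1 -> HIT
Acc 11: bank1 row1 -> HIT
Acc 12: bank0 row3 -> HIT

Answer: 5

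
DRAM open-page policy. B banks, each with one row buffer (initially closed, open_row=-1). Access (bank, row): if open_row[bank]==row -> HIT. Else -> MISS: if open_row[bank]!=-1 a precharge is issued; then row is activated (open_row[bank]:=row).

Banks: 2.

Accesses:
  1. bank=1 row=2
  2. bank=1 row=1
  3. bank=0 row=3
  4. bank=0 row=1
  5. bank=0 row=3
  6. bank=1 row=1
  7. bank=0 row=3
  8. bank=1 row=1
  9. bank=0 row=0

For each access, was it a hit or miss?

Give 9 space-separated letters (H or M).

Acc 1: bank1 row2 -> MISS (open row2); precharges=0
Acc 2: bank1 row1 -> MISS (open row1); precharges=1
Acc 3: bank0 row3 -> MISS (open row3); precharges=1
Acc 4: bank0 row1 -> MISS (open row1); precharges=2
Acc 5: bank0 row3 -> MISS (open row3); precharges=3
Acc 6: bank1 row1 -> HIT
Acc 7: bank0 row3 -> HIT
Acc 8: bank1 row1 -> HIT
Acc 9: bank0 row0 -> MISS (open row0); precharges=4

Answer: M M M M M H H H M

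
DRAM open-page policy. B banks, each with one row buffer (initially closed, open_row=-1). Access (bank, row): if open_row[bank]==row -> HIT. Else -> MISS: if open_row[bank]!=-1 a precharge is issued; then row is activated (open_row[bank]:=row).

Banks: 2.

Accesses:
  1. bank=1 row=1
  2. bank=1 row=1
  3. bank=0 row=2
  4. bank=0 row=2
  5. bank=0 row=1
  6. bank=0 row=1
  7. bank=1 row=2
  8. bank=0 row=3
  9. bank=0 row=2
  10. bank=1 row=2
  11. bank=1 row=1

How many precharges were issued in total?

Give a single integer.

Answer: 5

Derivation:
Acc 1: bank1 row1 -> MISS (open row1); precharges=0
Acc 2: bank1 row1 -> HIT
Acc 3: bank0 row2 -> MISS (open row2); precharges=0
Acc 4: bank0 row2 -> HIT
Acc 5: bank0 row1 -> MISS (open row1); precharges=1
Acc 6: bank0 row1 -> HIT
Acc 7: bank1 row2 -> MISS (open row2); precharges=2
Acc 8: bank0 row3 -> MISS (open row3); precharges=3
Acc 9: bank0 row2 -> MISS (open row2); precharges=4
Acc 10: bank1 row2 -> HIT
Acc 11: bank1 row1 -> MISS (open row1); precharges=5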